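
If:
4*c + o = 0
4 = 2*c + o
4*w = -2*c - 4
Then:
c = -2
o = 8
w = 0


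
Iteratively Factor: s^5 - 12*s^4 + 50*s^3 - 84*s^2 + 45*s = (s)*(s^4 - 12*s^3 + 50*s^2 - 84*s + 45) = s*(s - 5)*(s^3 - 7*s^2 + 15*s - 9) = s*(s - 5)*(s - 3)*(s^2 - 4*s + 3) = s*(s - 5)*(s - 3)*(s - 1)*(s - 3)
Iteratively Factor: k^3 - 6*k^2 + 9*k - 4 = (k - 1)*(k^2 - 5*k + 4) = (k - 1)^2*(k - 4)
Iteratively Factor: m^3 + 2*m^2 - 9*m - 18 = (m + 2)*(m^2 - 9) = (m - 3)*(m + 2)*(m + 3)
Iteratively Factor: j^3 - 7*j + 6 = (j - 2)*(j^2 + 2*j - 3) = (j - 2)*(j + 3)*(j - 1)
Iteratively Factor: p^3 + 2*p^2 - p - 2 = (p + 1)*(p^2 + p - 2) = (p + 1)*(p + 2)*(p - 1)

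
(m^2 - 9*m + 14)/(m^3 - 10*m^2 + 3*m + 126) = (m - 2)/(m^2 - 3*m - 18)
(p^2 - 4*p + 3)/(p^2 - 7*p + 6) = (p - 3)/(p - 6)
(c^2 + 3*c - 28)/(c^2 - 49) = (c - 4)/(c - 7)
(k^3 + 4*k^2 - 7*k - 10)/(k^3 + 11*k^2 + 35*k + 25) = (k - 2)/(k + 5)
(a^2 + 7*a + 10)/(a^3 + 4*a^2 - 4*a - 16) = (a + 5)/(a^2 + 2*a - 8)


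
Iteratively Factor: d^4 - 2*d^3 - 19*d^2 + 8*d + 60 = (d - 5)*(d^3 + 3*d^2 - 4*d - 12) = (d - 5)*(d + 2)*(d^2 + d - 6) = (d - 5)*(d - 2)*(d + 2)*(d + 3)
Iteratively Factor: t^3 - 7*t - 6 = (t + 2)*(t^2 - 2*t - 3) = (t - 3)*(t + 2)*(t + 1)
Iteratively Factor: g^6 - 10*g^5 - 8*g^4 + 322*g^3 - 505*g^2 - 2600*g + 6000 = (g + 4)*(g^5 - 14*g^4 + 48*g^3 + 130*g^2 - 1025*g + 1500) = (g + 4)^2*(g^4 - 18*g^3 + 120*g^2 - 350*g + 375) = (g - 3)*(g + 4)^2*(g^3 - 15*g^2 + 75*g - 125) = (g - 5)*(g - 3)*(g + 4)^2*(g^2 - 10*g + 25) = (g - 5)^2*(g - 3)*(g + 4)^2*(g - 5)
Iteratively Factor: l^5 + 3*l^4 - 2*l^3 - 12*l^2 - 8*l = (l + 2)*(l^4 + l^3 - 4*l^2 - 4*l) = (l + 1)*(l + 2)*(l^3 - 4*l) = (l - 2)*(l + 1)*(l + 2)*(l^2 + 2*l) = l*(l - 2)*(l + 1)*(l + 2)*(l + 2)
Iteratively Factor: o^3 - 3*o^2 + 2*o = (o)*(o^2 - 3*o + 2) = o*(o - 2)*(o - 1)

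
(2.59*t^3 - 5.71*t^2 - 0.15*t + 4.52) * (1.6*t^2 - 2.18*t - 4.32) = 4.144*t^5 - 14.7822*t^4 + 1.019*t^3 + 32.2262*t^2 - 9.2056*t - 19.5264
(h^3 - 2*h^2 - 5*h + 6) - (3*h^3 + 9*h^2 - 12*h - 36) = -2*h^3 - 11*h^2 + 7*h + 42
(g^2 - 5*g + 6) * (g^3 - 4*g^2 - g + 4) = g^5 - 9*g^4 + 25*g^3 - 15*g^2 - 26*g + 24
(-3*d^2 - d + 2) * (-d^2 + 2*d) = 3*d^4 - 5*d^3 - 4*d^2 + 4*d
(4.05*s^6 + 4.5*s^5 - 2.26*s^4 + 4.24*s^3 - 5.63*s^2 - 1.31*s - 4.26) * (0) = 0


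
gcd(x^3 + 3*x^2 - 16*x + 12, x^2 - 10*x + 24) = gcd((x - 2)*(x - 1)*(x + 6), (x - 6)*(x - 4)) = 1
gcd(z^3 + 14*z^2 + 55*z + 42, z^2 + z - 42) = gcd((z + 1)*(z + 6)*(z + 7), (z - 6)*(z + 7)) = z + 7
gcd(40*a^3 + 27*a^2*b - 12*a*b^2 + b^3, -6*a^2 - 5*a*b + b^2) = a + b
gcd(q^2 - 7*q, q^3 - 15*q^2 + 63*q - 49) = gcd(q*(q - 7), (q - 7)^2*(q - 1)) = q - 7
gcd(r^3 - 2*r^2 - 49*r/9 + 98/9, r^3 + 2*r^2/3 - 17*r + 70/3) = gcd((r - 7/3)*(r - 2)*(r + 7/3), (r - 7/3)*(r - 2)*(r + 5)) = r^2 - 13*r/3 + 14/3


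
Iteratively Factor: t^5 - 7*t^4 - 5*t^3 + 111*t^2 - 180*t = (t - 3)*(t^4 - 4*t^3 - 17*t^2 + 60*t) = (t - 3)*(t + 4)*(t^3 - 8*t^2 + 15*t) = (t - 3)^2*(t + 4)*(t^2 - 5*t) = (t - 5)*(t - 3)^2*(t + 4)*(t)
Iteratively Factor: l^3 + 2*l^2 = (l)*(l^2 + 2*l) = l^2*(l + 2)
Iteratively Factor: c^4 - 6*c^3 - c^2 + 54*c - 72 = (c - 2)*(c^3 - 4*c^2 - 9*c + 36) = (c - 4)*(c - 2)*(c^2 - 9) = (c - 4)*(c - 2)*(c + 3)*(c - 3)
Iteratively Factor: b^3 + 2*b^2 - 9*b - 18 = (b + 3)*(b^2 - b - 6) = (b - 3)*(b + 3)*(b + 2)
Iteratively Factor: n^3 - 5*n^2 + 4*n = (n - 4)*(n^2 - n) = n*(n - 4)*(n - 1)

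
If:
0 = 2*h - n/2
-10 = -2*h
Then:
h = 5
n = 20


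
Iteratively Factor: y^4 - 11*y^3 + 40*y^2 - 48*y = (y - 4)*(y^3 - 7*y^2 + 12*y) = y*(y - 4)*(y^2 - 7*y + 12) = y*(y - 4)^2*(y - 3)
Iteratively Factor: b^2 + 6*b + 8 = (b + 4)*(b + 2)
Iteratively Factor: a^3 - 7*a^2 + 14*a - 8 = (a - 4)*(a^2 - 3*a + 2) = (a - 4)*(a - 1)*(a - 2)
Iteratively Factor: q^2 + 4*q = (q + 4)*(q)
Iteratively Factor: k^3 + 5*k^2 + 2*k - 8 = (k + 4)*(k^2 + k - 2) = (k + 2)*(k + 4)*(k - 1)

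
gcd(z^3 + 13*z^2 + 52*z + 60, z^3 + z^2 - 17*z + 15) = z + 5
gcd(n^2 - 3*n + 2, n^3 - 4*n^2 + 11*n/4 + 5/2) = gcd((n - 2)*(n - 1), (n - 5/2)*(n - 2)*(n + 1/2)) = n - 2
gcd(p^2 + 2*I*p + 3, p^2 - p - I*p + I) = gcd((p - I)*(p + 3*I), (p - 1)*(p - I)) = p - I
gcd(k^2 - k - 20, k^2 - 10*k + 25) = k - 5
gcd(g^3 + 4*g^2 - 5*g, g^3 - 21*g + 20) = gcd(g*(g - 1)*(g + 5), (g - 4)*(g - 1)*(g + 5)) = g^2 + 4*g - 5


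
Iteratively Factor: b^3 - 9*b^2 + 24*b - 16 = (b - 4)*(b^2 - 5*b + 4) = (b - 4)^2*(b - 1)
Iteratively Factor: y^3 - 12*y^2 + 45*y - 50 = (y - 5)*(y^2 - 7*y + 10) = (y - 5)^2*(y - 2)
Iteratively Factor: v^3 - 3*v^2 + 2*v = (v)*(v^2 - 3*v + 2) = v*(v - 1)*(v - 2)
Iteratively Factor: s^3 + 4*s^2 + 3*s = (s + 1)*(s^2 + 3*s) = (s + 1)*(s + 3)*(s)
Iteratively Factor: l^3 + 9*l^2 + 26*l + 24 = (l + 4)*(l^2 + 5*l + 6) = (l + 3)*(l + 4)*(l + 2)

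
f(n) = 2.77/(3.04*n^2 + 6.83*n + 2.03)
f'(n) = 2.77*(-6.08*n - 6.83)/(3.04*n^2 + 6.83*n + 2.03)^2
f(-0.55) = -3.43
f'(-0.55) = -14.83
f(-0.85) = -1.75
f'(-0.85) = -1.85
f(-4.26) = 0.10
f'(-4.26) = 0.07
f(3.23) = 0.05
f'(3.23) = -0.02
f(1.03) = 0.23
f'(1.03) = -0.24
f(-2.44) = 0.80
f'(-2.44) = 1.85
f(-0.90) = -1.67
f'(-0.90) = -1.37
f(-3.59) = 0.17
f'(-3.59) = 0.15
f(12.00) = 0.01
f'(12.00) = -0.00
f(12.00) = 0.01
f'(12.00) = -0.00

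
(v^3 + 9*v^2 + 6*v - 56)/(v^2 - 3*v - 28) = (v^2 + 5*v - 14)/(v - 7)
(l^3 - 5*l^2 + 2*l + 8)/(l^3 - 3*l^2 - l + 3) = (l^2 - 6*l + 8)/(l^2 - 4*l + 3)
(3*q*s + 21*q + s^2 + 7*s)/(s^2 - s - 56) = (3*q + s)/(s - 8)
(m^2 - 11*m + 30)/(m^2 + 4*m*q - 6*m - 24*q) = (m - 5)/(m + 4*q)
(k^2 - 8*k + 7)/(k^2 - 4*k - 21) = (k - 1)/(k + 3)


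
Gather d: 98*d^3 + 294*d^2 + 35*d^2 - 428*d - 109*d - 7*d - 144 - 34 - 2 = 98*d^3 + 329*d^2 - 544*d - 180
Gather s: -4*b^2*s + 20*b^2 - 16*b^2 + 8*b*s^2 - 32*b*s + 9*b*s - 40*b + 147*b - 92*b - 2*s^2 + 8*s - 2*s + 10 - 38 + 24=4*b^2 + 15*b + s^2*(8*b - 2) + s*(-4*b^2 - 23*b + 6) - 4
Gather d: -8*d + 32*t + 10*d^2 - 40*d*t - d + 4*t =10*d^2 + d*(-40*t - 9) + 36*t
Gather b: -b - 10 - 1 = -b - 11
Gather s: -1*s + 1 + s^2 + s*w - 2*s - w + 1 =s^2 + s*(w - 3) - w + 2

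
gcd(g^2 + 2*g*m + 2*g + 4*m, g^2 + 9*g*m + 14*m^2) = g + 2*m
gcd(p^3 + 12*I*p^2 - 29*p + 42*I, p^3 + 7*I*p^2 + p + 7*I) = p^2 + 6*I*p + 7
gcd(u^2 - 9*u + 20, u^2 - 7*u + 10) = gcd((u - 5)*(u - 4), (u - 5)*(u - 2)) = u - 5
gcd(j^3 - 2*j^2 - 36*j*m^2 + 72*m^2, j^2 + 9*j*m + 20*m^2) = 1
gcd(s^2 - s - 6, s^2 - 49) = 1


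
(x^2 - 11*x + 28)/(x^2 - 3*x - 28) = (x - 4)/(x + 4)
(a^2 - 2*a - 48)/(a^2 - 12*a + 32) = (a + 6)/(a - 4)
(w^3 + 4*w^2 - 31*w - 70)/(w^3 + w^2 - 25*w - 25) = (w^2 + 9*w + 14)/(w^2 + 6*w + 5)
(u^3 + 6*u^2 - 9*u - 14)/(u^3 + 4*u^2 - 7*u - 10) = (u + 7)/(u + 5)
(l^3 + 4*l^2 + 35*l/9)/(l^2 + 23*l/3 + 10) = l*(3*l + 7)/(3*(l + 6))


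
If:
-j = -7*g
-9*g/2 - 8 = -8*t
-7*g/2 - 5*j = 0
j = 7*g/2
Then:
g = 0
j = 0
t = 1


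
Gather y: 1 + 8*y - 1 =8*y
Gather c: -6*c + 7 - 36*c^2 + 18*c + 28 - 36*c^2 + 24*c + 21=-72*c^2 + 36*c + 56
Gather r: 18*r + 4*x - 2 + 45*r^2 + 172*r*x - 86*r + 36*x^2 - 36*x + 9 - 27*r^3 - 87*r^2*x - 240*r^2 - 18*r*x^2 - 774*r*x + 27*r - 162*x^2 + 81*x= -27*r^3 + r^2*(-87*x - 195) + r*(-18*x^2 - 602*x - 41) - 126*x^2 + 49*x + 7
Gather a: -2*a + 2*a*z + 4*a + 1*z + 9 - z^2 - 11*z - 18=a*(2*z + 2) - z^2 - 10*z - 9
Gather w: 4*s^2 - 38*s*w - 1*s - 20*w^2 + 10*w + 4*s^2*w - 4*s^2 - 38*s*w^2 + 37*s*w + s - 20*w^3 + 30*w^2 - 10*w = -20*w^3 + w^2*(10 - 38*s) + w*(4*s^2 - s)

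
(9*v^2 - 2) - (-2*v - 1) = 9*v^2 + 2*v - 1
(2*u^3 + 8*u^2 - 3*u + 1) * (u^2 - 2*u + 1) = 2*u^5 + 4*u^4 - 17*u^3 + 15*u^2 - 5*u + 1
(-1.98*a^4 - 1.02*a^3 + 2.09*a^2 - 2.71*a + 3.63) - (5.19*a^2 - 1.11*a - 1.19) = -1.98*a^4 - 1.02*a^3 - 3.1*a^2 - 1.6*a + 4.82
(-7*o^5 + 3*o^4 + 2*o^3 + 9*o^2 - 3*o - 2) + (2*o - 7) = -7*o^5 + 3*o^4 + 2*o^3 + 9*o^2 - o - 9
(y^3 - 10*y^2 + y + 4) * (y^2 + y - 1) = y^5 - 9*y^4 - 10*y^3 + 15*y^2 + 3*y - 4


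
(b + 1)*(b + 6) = b^2 + 7*b + 6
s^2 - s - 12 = (s - 4)*(s + 3)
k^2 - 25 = (k - 5)*(k + 5)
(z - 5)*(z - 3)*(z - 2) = z^3 - 10*z^2 + 31*z - 30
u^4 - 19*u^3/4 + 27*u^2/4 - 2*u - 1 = (u - 2)^2*(u - 1)*(u + 1/4)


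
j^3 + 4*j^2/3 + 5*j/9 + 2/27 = (j + 1/3)^2*(j + 2/3)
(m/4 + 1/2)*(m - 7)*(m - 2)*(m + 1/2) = m^4/4 - 13*m^3/8 - 15*m^2/8 + 13*m/2 + 7/2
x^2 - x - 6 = (x - 3)*(x + 2)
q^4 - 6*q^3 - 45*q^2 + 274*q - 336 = (q - 8)*(q - 3)*(q - 2)*(q + 7)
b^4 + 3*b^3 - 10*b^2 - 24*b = b*(b - 3)*(b + 2)*(b + 4)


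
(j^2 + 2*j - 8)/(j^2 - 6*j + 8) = (j + 4)/(j - 4)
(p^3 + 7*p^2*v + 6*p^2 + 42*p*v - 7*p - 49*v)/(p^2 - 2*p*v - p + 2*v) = (p^2 + 7*p*v + 7*p + 49*v)/(p - 2*v)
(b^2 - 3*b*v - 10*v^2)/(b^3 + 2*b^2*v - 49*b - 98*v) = (b - 5*v)/(b^2 - 49)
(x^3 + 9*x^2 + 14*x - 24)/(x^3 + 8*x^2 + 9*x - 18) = (x + 4)/(x + 3)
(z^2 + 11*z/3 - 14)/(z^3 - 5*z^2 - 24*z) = (-z^2 - 11*z/3 + 14)/(z*(-z^2 + 5*z + 24))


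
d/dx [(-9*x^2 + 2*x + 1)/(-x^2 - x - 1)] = (11*x^2 + 20*x - 1)/(x^4 + 2*x^3 + 3*x^2 + 2*x + 1)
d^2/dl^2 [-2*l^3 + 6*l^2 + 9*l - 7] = 12 - 12*l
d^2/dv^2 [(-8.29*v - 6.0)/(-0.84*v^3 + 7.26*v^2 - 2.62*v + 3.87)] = (35.096544*v^5 - 252.531216*v^4 + 251.956344*v^3 + 2300.091984*v^2 - 1965.239388*v - 86.670348)/(0.592704*v^9 - 15.367968*v^8 + 138.369168*v^7 - 486.71604*v^6 + 573.184872*v^5 - 812.544444*v^4 + 497.39878*v^3 - 405.892566*v^2 + 117.718434*v - 57.960603)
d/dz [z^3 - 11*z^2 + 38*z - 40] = 3*z^2 - 22*z + 38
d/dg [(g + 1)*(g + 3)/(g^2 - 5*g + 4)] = (-9*g^2 + 2*g + 31)/(g^4 - 10*g^3 + 33*g^2 - 40*g + 16)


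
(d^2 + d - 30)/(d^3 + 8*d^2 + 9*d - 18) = (d - 5)/(d^2 + 2*d - 3)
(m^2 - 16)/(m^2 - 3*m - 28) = (m - 4)/(m - 7)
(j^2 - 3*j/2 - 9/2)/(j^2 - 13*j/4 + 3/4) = 2*(2*j + 3)/(4*j - 1)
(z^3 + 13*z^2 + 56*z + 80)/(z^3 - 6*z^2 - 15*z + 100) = (z^2 + 9*z + 20)/(z^2 - 10*z + 25)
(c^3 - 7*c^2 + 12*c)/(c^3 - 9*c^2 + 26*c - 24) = c/(c - 2)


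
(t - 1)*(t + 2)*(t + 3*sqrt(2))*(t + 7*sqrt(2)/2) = t^4 + t^3 + 13*sqrt(2)*t^3/2 + 13*sqrt(2)*t^2/2 + 19*t^2 - 13*sqrt(2)*t + 21*t - 42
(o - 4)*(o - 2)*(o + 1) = o^3 - 5*o^2 + 2*o + 8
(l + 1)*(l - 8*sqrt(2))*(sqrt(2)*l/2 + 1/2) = sqrt(2)*l^3/2 - 15*l^2/2 + sqrt(2)*l^2/2 - 15*l/2 - 4*sqrt(2)*l - 4*sqrt(2)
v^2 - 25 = (v - 5)*(v + 5)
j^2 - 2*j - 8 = (j - 4)*(j + 2)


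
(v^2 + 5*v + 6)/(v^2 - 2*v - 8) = (v + 3)/(v - 4)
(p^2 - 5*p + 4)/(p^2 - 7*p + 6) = (p - 4)/(p - 6)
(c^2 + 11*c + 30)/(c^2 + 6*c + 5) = (c + 6)/(c + 1)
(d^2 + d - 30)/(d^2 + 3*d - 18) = (d - 5)/(d - 3)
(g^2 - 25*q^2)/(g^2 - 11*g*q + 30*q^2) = (-g - 5*q)/(-g + 6*q)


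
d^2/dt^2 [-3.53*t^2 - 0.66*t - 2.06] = -7.06000000000000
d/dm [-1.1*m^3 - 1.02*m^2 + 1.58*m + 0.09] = -3.3*m^2 - 2.04*m + 1.58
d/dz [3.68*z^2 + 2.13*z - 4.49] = 7.36*z + 2.13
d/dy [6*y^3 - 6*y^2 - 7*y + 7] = 18*y^2 - 12*y - 7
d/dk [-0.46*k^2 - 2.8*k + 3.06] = -0.92*k - 2.8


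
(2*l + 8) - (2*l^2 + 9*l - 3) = -2*l^2 - 7*l + 11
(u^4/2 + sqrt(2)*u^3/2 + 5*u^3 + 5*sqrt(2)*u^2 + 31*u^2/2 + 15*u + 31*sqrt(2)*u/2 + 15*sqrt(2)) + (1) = u^4/2 + sqrt(2)*u^3/2 + 5*u^3 + 5*sqrt(2)*u^2 + 31*u^2/2 + 15*u + 31*sqrt(2)*u/2 + 1 + 15*sqrt(2)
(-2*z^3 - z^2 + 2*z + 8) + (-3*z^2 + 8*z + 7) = -2*z^3 - 4*z^2 + 10*z + 15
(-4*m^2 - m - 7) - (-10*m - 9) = -4*m^2 + 9*m + 2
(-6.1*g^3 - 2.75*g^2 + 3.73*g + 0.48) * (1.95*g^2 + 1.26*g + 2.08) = -11.895*g^5 - 13.0485*g^4 - 8.8795*g^3 - 0.0842000000000009*g^2 + 8.3632*g + 0.9984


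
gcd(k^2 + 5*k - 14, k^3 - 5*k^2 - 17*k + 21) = 1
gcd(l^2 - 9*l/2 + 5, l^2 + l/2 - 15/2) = l - 5/2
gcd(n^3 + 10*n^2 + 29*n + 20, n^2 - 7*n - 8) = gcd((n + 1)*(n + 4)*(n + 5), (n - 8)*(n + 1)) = n + 1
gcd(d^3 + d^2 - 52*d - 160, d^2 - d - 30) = d + 5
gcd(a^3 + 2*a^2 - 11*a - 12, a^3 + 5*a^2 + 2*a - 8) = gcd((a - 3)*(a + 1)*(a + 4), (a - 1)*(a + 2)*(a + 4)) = a + 4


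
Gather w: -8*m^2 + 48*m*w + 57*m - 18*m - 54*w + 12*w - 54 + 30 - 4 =-8*m^2 + 39*m + w*(48*m - 42) - 28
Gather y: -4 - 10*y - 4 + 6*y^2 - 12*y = 6*y^2 - 22*y - 8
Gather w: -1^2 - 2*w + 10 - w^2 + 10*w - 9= -w^2 + 8*w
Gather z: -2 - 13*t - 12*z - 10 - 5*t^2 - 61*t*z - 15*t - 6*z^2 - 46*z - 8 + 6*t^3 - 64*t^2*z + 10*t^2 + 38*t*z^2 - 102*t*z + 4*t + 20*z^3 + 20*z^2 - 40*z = 6*t^3 + 5*t^2 - 24*t + 20*z^3 + z^2*(38*t + 14) + z*(-64*t^2 - 163*t - 98) - 20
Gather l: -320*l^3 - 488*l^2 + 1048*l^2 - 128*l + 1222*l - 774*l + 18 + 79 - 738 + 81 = -320*l^3 + 560*l^2 + 320*l - 560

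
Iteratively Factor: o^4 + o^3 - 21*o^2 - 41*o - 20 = (o - 5)*(o^3 + 6*o^2 + 9*o + 4) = (o - 5)*(o + 1)*(o^2 + 5*o + 4) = (o - 5)*(o + 1)^2*(o + 4)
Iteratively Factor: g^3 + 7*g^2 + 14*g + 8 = (g + 2)*(g^2 + 5*g + 4) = (g + 1)*(g + 2)*(g + 4)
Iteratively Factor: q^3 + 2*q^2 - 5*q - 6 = (q - 2)*(q^2 + 4*q + 3) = (q - 2)*(q + 3)*(q + 1)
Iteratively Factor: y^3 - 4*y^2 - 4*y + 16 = (y - 2)*(y^2 - 2*y - 8) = (y - 4)*(y - 2)*(y + 2)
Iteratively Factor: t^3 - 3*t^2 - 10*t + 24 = (t - 4)*(t^2 + t - 6) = (t - 4)*(t + 3)*(t - 2)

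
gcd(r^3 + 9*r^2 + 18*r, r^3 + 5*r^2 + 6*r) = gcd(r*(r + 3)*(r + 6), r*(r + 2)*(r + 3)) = r^2 + 3*r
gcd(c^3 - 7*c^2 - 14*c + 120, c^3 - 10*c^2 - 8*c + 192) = c^2 - 2*c - 24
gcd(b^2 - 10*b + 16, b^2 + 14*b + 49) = 1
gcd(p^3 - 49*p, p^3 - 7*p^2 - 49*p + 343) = p^2 - 49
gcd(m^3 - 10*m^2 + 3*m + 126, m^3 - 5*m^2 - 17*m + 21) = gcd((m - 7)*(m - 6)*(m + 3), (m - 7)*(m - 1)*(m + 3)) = m^2 - 4*m - 21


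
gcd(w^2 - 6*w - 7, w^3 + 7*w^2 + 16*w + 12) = 1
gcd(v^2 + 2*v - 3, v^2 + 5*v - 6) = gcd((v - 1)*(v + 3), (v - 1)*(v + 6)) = v - 1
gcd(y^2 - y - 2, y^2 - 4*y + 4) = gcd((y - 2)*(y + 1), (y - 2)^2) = y - 2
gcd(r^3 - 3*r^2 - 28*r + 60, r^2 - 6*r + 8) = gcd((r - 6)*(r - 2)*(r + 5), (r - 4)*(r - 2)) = r - 2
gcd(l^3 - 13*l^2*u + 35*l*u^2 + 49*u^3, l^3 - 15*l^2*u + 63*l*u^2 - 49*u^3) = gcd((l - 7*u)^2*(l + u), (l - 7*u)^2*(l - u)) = l^2 - 14*l*u + 49*u^2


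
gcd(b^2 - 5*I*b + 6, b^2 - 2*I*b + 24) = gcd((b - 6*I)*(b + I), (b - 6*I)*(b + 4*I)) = b - 6*I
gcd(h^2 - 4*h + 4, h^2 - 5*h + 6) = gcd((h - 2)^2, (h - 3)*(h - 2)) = h - 2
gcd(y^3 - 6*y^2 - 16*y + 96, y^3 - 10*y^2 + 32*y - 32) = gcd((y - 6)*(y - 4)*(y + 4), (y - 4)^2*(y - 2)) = y - 4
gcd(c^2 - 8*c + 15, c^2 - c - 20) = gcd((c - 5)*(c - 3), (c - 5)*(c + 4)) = c - 5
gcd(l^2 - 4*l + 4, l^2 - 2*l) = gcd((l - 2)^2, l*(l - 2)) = l - 2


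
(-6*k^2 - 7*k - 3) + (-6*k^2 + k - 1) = -12*k^2 - 6*k - 4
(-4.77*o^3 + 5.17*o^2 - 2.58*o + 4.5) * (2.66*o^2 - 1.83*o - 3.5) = -12.6882*o^5 + 22.4813*o^4 + 0.3711*o^3 - 1.4036*o^2 + 0.795000000000002*o - 15.75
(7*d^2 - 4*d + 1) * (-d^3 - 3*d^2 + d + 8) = -7*d^5 - 17*d^4 + 18*d^3 + 49*d^2 - 31*d + 8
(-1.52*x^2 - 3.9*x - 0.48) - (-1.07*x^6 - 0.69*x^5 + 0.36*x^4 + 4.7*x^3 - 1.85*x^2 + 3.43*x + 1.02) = 1.07*x^6 + 0.69*x^5 - 0.36*x^4 - 4.7*x^3 + 0.33*x^2 - 7.33*x - 1.5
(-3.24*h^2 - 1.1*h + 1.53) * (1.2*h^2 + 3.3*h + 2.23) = -3.888*h^4 - 12.012*h^3 - 9.0192*h^2 + 2.596*h + 3.4119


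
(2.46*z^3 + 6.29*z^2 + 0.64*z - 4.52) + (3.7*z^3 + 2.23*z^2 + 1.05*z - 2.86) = 6.16*z^3 + 8.52*z^2 + 1.69*z - 7.38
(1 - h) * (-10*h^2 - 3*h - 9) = 10*h^3 - 7*h^2 + 6*h - 9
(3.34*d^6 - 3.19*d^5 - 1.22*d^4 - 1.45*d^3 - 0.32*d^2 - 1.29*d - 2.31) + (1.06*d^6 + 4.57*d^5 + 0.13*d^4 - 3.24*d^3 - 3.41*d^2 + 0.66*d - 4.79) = 4.4*d^6 + 1.38*d^5 - 1.09*d^4 - 4.69*d^3 - 3.73*d^2 - 0.63*d - 7.1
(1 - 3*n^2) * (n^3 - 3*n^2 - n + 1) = -3*n^5 + 9*n^4 + 4*n^3 - 6*n^2 - n + 1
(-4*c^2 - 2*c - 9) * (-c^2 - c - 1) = 4*c^4 + 6*c^3 + 15*c^2 + 11*c + 9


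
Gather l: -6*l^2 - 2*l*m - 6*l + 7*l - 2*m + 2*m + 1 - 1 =-6*l^2 + l*(1 - 2*m)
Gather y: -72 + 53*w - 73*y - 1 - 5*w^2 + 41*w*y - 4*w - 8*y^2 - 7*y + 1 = -5*w^2 + 49*w - 8*y^2 + y*(41*w - 80) - 72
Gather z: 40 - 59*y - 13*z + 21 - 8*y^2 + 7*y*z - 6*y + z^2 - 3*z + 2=-8*y^2 - 65*y + z^2 + z*(7*y - 16) + 63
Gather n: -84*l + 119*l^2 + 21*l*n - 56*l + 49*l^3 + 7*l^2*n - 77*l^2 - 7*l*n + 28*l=49*l^3 + 42*l^2 - 112*l + n*(7*l^2 + 14*l)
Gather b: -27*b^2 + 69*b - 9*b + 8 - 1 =-27*b^2 + 60*b + 7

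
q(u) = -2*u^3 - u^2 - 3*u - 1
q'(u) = -6*u^2 - 2*u - 3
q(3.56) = -114.59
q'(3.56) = -86.16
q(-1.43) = 7.09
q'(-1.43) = -12.41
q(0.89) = -5.87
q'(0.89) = -9.53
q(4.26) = -186.55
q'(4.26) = -120.41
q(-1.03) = 3.21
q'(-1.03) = -7.31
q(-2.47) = 30.45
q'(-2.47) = -34.67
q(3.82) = -138.54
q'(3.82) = -98.19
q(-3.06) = 56.12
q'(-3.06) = -53.06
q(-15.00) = 6569.00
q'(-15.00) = -1323.00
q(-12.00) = 3347.00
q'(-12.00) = -843.00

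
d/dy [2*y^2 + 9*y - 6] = 4*y + 9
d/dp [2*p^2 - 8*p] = 4*p - 8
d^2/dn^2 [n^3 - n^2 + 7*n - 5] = 6*n - 2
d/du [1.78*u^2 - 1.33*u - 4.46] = 3.56*u - 1.33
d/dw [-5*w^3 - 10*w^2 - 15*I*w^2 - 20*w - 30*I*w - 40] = -15*w^2 - w*(20 + 30*I) - 20 - 30*I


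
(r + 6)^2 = r^2 + 12*r + 36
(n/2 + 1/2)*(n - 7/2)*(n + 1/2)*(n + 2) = n^4/2 - 35*n^2/8 - 45*n/8 - 7/4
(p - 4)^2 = p^2 - 8*p + 16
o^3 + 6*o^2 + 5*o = o*(o + 1)*(o + 5)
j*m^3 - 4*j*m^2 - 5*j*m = m*(m - 5)*(j*m + j)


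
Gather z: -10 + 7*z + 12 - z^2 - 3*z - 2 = -z^2 + 4*z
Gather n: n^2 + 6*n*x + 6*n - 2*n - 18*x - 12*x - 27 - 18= n^2 + n*(6*x + 4) - 30*x - 45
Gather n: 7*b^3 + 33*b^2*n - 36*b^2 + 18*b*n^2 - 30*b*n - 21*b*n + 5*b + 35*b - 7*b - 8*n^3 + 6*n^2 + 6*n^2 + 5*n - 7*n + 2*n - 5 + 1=7*b^3 - 36*b^2 + 33*b - 8*n^3 + n^2*(18*b + 12) + n*(33*b^2 - 51*b) - 4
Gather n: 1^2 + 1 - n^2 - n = -n^2 - n + 2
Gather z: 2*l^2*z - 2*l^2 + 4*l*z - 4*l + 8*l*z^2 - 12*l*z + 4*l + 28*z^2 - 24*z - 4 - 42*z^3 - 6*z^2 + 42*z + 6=-2*l^2 - 42*z^3 + z^2*(8*l + 22) + z*(2*l^2 - 8*l + 18) + 2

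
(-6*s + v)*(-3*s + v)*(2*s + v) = 36*s^3 - 7*s*v^2 + v^3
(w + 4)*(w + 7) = w^2 + 11*w + 28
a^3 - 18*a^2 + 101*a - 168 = (a - 8)*(a - 7)*(a - 3)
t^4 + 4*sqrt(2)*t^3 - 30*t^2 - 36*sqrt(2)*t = t*(t - 3*sqrt(2))*(t + sqrt(2))*(t + 6*sqrt(2))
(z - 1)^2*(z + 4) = z^3 + 2*z^2 - 7*z + 4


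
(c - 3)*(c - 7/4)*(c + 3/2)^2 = c^4 - 7*c^3/4 - 27*c^2/4 + 81*c/16 + 189/16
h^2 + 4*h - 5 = (h - 1)*(h + 5)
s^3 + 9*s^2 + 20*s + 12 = (s + 1)*(s + 2)*(s + 6)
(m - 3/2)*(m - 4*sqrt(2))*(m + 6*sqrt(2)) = m^3 - 3*m^2/2 + 2*sqrt(2)*m^2 - 48*m - 3*sqrt(2)*m + 72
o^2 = o^2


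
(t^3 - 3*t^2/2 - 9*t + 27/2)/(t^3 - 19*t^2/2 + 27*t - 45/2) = (t + 3)/(t - 5)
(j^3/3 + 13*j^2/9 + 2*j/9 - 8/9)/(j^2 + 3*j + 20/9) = (3*j^3 + 13*j^2 + 2*j - 8)/(9*j^2 + 27*j + 20)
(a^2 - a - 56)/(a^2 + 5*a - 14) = (a - 8)/(a - 2)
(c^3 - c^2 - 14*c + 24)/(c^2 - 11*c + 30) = (c^3 - c^2 - 14*c + 24)/(c^2 - 11*c + 30)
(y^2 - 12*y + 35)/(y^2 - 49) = (y - 5)/(y + 7)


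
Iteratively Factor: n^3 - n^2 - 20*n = (n)*(n^2 - n - 20) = n*(n + 4)*(n - 5)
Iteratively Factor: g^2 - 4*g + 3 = (g - 3)*(g - 1)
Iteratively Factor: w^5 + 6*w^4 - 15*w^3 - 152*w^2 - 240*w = (w + 4)*(w^4 + 2*w^3 - 23*w^2 - 60*w) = (w + 3)*(w + 4)*(w^3 - w^2 - 20*w) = w*(w + 3)*(w + 4)*(w^2 - w - 20) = w*(w + 3)*(w + 4)^2*(w - 5)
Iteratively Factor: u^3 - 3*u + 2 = (u + 2)*(u^2 - 2*u + 1) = (u - 1)*(u + 2)*(u - 1)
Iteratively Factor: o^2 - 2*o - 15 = (o - 5)*(o + 3)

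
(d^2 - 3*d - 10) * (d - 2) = d^3 - 5*d^2 - 4*d + 20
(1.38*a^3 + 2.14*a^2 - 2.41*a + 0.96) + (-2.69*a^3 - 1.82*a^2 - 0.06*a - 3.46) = -1.31*a^3 + 0.32*a^2 - 2.47*a - 2.5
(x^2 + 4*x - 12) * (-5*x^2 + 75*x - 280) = -5*x^4 + 55*x^3 + 80*x^2 - 2020*x + 3360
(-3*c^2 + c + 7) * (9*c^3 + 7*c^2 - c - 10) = -27*c^5 - 12*c^4 + 73*c^3 + 78*c^2 - 17*c - 70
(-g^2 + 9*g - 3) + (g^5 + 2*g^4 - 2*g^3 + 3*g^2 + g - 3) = g^5 + 2*g^4 - 2*g^3 + 2*g^2 + 10*g - 6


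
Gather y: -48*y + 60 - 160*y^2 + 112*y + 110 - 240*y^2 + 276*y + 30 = -400*y^2 + 340*y + 200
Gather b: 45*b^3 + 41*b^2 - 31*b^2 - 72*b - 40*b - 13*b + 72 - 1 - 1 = 45*b^3 + 10*b^2 - 125*b + 70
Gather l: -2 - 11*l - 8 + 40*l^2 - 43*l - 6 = 40*l^2 - 54*l - 16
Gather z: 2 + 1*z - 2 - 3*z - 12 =-2*z - 12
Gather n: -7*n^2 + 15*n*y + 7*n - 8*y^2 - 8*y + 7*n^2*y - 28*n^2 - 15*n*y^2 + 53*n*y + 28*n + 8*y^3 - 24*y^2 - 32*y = n^2*(7*y - 35) + n*(-15*y^2 + 68*y + 35) + 8*y^3 - 32*y^2 - 40*y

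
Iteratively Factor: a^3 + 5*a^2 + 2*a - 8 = (a - 1)*(a^2 + 6*a + 8) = (a - 1)*(a + 2)*(a + 4)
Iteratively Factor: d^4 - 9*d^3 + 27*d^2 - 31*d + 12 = (d - 3)*(d^3 - 6*d^2 + 9*d - 4) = (d - 3)*(d - 1)*(d^2 - 5*d + 4) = (d - 4)*(d - 3)*(d - 1)*(d - 1)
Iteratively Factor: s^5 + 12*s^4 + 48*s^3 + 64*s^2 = (s)*(s^4 + 12*s^3 + 48*s^2 + 64*s) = s*(s + 4)*(s^3 + 8*s^2 + 16*s) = s*(s + 4)^2*(s^2 + 4*s) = s*(s + 4)^3*(s)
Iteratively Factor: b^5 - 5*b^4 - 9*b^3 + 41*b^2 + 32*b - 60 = (b - 3)*(b^4 - 2*b^3 - 15*b^2 - 4*b + 20) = (b - 3)*(b - 1)*(b^3 - b^2 - 16*b - 20) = (b - 5)*(b - 3)*(b - 1)*(b^2 + 4*b + 4) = (b - 5)*(b - 3)*(b - 1)*(b + 2)*(b + 2)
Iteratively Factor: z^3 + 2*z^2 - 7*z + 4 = (z - 1)*(z^2 + 3*z - 4) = (z - 1)^2*(z + 4)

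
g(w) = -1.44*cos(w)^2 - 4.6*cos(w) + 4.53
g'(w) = 2.88*sin(w)*cos(w) + 4.6*sin(w)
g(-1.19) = 2.62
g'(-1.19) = -5.26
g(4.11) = 6.67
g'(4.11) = -2.45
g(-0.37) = -1.01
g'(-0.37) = -2.63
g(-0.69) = 0.13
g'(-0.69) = -4.34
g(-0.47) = -0.72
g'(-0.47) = -3.25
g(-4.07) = 6.77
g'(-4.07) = 2.30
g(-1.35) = 3.45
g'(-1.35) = -5.10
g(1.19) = 2.62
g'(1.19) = 5.26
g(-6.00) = -1.21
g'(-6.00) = 2.06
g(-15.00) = 7.19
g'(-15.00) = -1.57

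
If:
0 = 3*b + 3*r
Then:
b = -r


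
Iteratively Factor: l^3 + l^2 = (l)*(l^2 + l) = l*(l + 1)*(l)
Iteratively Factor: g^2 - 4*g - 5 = (g + 1)*(g - 5)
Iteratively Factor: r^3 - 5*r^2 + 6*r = (r - 3)*(r^2 - 2*r) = r*(r - 3)*(r - 2)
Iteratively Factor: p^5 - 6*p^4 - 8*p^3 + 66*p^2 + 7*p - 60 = (p - 4)*(p^4 - 2*p^3 - 16*p^2 + 2*p + 15) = (p - 4)*(p + 1)*(p^3 - 3*p^2 - 13*p + 15) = (p - 5)*(p - 4)*(p + 1)*(p^2 + 2*p - 3) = (p - 5)*(p - 4)*(p + 1)*(p + 3)*(p - 1)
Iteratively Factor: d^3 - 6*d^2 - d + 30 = (d + 2)*(d^2 - 8*d + 15) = (d - 3)*(d + 2)*(d - 5)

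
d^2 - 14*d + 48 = (d - 8)*(d - 6)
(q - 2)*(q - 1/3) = q^2 - 7*q/3 + 2/3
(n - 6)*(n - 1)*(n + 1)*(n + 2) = n^4 - 4*n^3 - 13*n^2 + 4*n + 12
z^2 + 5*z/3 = z*(z + 5/3)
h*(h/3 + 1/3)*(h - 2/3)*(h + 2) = h^4/3 + 7*h^3/9 - 4*h/9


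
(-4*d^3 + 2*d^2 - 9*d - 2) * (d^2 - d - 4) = -4*d^5 + 6*d^4 + 5*d^3 - d^2 + 38*d + 8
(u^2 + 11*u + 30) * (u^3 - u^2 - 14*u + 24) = u^5 + 10*u^4 + 5*u^3 - 160*u^2 - 156*u + 720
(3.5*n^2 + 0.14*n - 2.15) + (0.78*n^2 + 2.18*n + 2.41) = 4.28*n^2 + 2.32*n + 0.26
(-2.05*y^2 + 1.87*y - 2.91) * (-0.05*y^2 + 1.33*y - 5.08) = 0.1025*y^4 - 2.82*y^3 + 13.0466*y^2 - 13.3699*y + 14.7828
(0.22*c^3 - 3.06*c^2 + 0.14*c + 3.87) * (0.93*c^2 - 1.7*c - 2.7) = 0.2046*c^5 - 3.2198*c^4 + 4.7382*c^3 + 11.6231*c^2 - 6.957*c - 10.449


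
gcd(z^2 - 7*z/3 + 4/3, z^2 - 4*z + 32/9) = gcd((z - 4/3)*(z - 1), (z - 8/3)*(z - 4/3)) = z - 4/3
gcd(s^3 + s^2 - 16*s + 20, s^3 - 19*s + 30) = s^2 + 3*s - 10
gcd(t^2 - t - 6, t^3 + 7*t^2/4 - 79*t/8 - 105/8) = t - 3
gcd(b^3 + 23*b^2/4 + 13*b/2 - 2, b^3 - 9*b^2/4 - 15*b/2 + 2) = b^2 + 7*b/4 - 1/2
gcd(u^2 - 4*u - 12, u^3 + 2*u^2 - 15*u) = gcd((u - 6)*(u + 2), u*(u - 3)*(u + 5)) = 1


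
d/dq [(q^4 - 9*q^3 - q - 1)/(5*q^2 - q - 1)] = 2*q*(5*q^4 - 24*q^3 + 7*q^2 + 16*q + 5)/(25*q^4 - 10*q^3 - 9*q^2 + 2*q + 1)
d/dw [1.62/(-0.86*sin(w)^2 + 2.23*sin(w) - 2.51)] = (2.7864*sin(w) - 3.6126)*cos(w)/(0.86*sin(w)^2 - 2.23*sin(w) + 2.51)^2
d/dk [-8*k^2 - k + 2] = -16*k - 1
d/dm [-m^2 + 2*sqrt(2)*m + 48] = -2*m + 2*sqrt(2)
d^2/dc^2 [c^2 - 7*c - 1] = 2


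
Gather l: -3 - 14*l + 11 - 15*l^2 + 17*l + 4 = -15*l^2 + 3*l + 12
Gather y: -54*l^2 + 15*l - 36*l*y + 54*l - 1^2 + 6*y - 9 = -54*l^2 + 69*l + y*(6 - 36*l) - 10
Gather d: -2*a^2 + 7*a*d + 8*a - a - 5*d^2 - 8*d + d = -2*a^2 + 7*a - 5*d^2 + d*(7*a - 7)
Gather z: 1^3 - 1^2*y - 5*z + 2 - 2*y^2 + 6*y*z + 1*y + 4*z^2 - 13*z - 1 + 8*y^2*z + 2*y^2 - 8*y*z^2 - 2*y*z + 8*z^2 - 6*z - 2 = z^2*(12 - 8*y) + z*(8*y^2 + 4*y - 24)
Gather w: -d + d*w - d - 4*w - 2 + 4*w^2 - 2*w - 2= -2*d + 4*w^2 + w*(d - 6) - 4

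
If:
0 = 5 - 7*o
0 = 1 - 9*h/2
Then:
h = 2/9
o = 5/7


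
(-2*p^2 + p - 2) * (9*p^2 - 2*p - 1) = -18*p^4 + 13*p^3 - 18*p^2 + 3*p + 2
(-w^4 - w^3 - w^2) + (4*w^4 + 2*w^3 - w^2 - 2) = 3*w^4 + w^3 - 2*w^2 - 2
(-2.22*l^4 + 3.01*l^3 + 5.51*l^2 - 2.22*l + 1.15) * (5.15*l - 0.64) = -11.433*l^5 + 16.9223*l^4 + 26.4501*l^3 - 14.9594*l^2 + 7.3433*l - 0.736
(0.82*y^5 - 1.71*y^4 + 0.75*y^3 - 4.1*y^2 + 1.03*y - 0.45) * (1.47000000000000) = 1.2054*y^5 - 2.5137*y^4 + 1.1025*y^3 - 6.027*y^2 + 1.5141*y - 0.6615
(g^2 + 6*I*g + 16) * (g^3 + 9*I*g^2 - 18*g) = g^5 + 15*I*g^4 - 56*g^3 + 36*I*g^2 - 288*g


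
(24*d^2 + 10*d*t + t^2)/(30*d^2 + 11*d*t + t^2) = (4*d + t)/(5*d + t)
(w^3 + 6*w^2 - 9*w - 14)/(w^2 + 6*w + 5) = (w^2 + 5*w - 14)/(w + 5)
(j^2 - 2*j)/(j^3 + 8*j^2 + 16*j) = (j - 2)/(j^2 + 8*j + 16)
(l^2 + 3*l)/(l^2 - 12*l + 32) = l*(l + 3)/(l^2 - 12*l + 32)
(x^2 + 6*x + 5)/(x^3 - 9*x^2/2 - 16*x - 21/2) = 2*(x + 5)/(2*x^2 - 11*x - 21)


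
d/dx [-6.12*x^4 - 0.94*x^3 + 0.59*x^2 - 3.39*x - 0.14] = -24.48*x^3 - 2.82*x^2 + 1.18*x - 3.39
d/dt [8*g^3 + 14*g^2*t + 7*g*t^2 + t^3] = 14*g^2 + 14*g*t + 3*t^2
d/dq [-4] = 0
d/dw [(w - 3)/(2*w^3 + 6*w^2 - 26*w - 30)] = (-w - 3)/(w^4 + 12*w^3 + 46*w^2 + 60*w + 25)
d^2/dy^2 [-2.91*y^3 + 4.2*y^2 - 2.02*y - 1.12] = 8.4 - 17.46*y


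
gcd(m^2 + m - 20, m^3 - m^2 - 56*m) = 1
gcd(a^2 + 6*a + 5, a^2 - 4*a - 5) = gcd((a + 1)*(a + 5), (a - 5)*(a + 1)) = a + 1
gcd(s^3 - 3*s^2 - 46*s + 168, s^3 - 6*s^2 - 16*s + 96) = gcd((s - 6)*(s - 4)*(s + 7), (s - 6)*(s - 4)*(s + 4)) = s^2 - 10*s + 24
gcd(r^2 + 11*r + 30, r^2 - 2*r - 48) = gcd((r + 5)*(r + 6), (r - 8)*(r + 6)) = r + 6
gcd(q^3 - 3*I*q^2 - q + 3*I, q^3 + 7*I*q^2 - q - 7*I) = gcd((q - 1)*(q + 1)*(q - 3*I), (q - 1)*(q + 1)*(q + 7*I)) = q^2 - 1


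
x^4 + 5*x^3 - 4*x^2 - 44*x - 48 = (x - 3)*(x + 2)^2*(x + 4)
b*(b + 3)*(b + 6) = b^3 + 9*b^2 + 18*b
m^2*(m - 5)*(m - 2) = m^4 - 7*m^3 + 10*m^2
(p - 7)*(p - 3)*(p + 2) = p^3 - 8*p^2 + p + 42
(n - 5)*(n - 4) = n^2 - 9*n + 20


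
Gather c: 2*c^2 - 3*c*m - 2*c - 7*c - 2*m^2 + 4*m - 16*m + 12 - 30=2*c^2 + c*(-3*m - 9) - 2*m^2 - 12*m - 18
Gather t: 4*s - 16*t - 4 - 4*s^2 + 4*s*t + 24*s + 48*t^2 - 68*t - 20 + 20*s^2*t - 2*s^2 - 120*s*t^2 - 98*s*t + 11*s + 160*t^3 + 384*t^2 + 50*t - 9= -6*s^2 + 39*s + 160*t^3 + t^2*(432 - 120*s) + t*(20*s^2 - 94*s - 34) - 33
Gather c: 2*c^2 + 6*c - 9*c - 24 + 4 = 2*c^2 - 3*c - 20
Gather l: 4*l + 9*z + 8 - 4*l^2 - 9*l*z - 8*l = -4*l^2 + l*(-9*z - 4) + 9*z + 8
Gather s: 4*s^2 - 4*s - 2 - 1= 4*s^2 - 4*s - 3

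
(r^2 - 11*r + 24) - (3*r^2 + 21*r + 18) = -2*r^2 - 32*r + 6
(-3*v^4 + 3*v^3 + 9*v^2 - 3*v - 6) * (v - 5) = -3*v^5 + 18*v^4 - 6*v^3 - 48*v^2 + 9*v + 30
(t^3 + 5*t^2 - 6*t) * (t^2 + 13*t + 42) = t^5 + 18*t^4 + 101*t^3 + 132*t^2 - 252*t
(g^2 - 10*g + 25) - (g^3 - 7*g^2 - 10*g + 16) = -g^3 + 8*g^2 + 9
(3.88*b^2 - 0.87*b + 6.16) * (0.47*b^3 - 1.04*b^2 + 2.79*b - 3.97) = 1.8236*b^5 - 4.4441*b^4 + 14.6252*b^3 - 24.2373*b^2 + 20.6403*b - 24.4552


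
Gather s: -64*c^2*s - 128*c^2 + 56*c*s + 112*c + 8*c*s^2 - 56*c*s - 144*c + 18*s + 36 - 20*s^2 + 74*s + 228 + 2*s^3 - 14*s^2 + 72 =-128*c^2 - 32*c + 2*s^3 + s^2*(8*c - 34) + s*(92 - 64*c^2) + 336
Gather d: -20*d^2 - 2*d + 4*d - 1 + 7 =-20*d^2 + 2*d + 6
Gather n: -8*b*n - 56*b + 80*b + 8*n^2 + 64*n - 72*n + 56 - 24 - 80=24*b + 8*n^2 + n*(-8*b - 8) - 48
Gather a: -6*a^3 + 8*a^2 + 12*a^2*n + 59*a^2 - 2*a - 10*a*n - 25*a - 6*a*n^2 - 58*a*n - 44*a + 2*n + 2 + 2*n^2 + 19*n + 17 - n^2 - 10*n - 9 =-6*a^3 + a^2*(12*n + 67) + a*(-6*n^2 - 68*n - 71) + n^2 + 11*n + 10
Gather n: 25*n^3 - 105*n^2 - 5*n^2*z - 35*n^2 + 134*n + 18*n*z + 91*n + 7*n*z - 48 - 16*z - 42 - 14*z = 25*n^3 + n^2*(-5*z - 140) + n*(25*z + 225) - 30*z - 90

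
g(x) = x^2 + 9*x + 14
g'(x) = 2*x + 9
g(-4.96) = -6.04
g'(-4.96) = -0.92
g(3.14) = 52.12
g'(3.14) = 15.28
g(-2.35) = -1.63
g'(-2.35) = 4.30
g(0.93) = 23.23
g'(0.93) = 10.86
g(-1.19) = 4.71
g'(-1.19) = 6.62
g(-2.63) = -2.75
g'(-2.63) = 3.74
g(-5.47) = -5.31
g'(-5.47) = -1.94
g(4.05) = 66.85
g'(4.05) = 17.10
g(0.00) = 14.00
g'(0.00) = 9.00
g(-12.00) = 50.00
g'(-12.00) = -15.00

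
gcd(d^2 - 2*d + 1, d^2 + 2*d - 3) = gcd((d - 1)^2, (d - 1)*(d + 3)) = d - 1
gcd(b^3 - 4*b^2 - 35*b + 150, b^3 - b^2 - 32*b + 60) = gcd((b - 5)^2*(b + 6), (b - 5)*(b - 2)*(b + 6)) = b^2 + b - 30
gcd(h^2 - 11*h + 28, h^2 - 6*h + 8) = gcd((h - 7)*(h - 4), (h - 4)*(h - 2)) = h - 4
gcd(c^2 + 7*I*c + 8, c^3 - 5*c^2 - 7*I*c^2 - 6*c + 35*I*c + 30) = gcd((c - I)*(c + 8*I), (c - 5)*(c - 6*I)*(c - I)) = c - I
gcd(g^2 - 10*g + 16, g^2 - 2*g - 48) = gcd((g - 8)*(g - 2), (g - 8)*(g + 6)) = g - 8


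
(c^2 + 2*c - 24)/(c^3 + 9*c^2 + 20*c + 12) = (c - 4)/(c^2 + 3*c + 2)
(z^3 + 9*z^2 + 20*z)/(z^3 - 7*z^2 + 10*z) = (z^2 + 9*z + 20)/(z^2 - 7*z + 10)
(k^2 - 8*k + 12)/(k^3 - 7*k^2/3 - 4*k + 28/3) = 3*(k - 6)/(3*k^2 - k - 14)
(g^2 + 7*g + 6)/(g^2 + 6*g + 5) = (g + 6)/(g + 5)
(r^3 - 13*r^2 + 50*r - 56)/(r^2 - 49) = (r^2 - 6*r + 8)/(r + 7)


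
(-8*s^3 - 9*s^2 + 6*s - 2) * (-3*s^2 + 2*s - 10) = 24*s^5 + 11*s^4 + 44*s^3 + 108*s^2 - 64*s + 20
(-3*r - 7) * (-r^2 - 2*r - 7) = 3*r^3 + 13*r^2 + 35*r + 49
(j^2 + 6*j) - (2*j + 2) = j^2 + 4*j - 2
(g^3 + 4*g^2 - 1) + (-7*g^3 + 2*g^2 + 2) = -6*g^3 + 6*g^2 + 1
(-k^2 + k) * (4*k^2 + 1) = -4*k^4 + 4*k^3 - k^2 + k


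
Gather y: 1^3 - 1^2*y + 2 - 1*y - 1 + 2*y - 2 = 0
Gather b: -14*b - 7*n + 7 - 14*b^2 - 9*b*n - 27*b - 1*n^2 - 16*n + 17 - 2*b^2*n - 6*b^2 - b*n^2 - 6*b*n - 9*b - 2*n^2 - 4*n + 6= b^2*(-2*n - 20) + b*(-n^2 - 15*n - 50) - 3*n^2 - 27*n + 30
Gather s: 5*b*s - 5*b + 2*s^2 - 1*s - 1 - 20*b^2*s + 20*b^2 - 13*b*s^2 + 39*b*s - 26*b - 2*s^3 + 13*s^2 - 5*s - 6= 20*b^2 - 31*b - 2*s^3 + s^2*(15 - 13*b) + s*(-20*b^2 + 44*b - 6) - 7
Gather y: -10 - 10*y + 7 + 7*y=-3*y - 3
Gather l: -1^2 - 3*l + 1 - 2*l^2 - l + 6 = -2*l^2 - 4*l + 6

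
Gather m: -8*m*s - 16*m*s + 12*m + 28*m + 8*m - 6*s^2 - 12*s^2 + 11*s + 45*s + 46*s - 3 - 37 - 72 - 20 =m*(48 - 24*s) - 18*s^2 + 102*s - 132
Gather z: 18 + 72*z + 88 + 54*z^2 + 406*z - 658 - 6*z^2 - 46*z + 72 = 48*z^2 + 432*z - 480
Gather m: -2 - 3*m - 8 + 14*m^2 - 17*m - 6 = 14*m^2 - 20*m - 16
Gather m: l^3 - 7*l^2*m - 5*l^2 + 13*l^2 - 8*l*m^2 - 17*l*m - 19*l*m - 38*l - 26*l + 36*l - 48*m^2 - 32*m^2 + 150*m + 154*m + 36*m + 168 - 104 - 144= l^3 + 8*l^2 - 28*l + m^2*(-8*l - 80) + m*(-7*l^2 - 36*l + 340) - 80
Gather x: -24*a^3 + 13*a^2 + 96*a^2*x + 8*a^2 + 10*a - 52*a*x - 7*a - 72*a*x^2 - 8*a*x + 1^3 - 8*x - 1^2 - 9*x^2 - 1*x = -24*a^3 + 21*a^2 + 3*a + x^2*(-72*a - 9) + x*(96*a^2 - 60*a - 9)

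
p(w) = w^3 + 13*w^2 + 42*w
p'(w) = 3*w^2 + 26*w + 42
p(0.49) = 23.82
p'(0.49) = 55.46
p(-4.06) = -23.16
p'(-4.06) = -14.11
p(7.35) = 1408.06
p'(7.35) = 395.17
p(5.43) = 771.47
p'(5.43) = 271.63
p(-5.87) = -0.86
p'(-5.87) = -7.25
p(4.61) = 567.87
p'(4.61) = 225.62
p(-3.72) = -27.82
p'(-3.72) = -13.20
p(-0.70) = -23.37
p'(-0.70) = 25.27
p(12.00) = 4104.00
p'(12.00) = 786.00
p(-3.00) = -36.00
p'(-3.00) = -9.00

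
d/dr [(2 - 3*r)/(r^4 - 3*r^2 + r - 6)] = (-3*r^4 + 9*r^2 - 3*r + (3*r - 2)*(4*r^3 - 6*r + 1) + 18)/(r^4 - 3*r^2 + r - 6)^2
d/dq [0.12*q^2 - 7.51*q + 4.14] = 0.24*q - 7.51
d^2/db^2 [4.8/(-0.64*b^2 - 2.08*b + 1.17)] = (3.93216*b^2 + 12.77952*b - 4.8*(1.28*b + 2.08)*(2.56*b + 4.16) - 7.18848)/(0.64*b^2 + 2.08*b - 1.17)^3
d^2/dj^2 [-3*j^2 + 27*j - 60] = -6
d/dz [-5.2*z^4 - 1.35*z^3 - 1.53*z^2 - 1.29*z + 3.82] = -20.8*z^3 - 4.05*z^2 - 3.06*z - 1.29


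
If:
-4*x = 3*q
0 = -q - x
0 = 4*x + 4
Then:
No Solution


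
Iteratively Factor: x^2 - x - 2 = (x + 1)*(x - 2)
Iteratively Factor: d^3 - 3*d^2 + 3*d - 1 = (d - 1)*(d^2 - 2*d + 1) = (d - 1)^2*(d - 1)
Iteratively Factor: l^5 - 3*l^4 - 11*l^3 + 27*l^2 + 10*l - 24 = (l + 3)*(l^4 - 6*l^3 + 7*l^2 + 6*l - 8) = (l - 1)*(l + 3)*(l^3 - 5*l^2 + 2*l + 8) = (l - 1)*(l + 1)*(l + 3)*(l^2 - 6*l + 8) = (l - 2)*(l - 1)*(l + 1)*(l + 3)*(l - 4)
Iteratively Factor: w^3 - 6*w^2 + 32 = (w - 4)*(w^2 - 2*w - 8) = (w - 4)^2*(w + 2)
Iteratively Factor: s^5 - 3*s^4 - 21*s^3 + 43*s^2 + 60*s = (s)*(s^4 - 3*s^3 - 21*s^2 + 43*s + 60) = s*(s - 3)*(s^3 - 21*s - 20) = s*(s - 3)*(s + 4)*(s^2 - 4*s - 5) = s*(s - 3)*(s + 1)*(s + 4)*(s - 5)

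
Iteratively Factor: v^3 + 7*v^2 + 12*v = (v)*(v^2 + 7*v + 12) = v*(v + 4)*(v + 3)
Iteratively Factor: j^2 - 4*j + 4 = (j - 2)*(j - 2)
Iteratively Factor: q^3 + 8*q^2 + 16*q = (q + 4)*(q^2 + 4*q) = q*(q + 4)*(q + 4)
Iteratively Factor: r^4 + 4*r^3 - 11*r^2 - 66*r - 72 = (r + 3)*(r^3 + r^2 - 14*r - 24) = (r + 3)^2*(r^2 - 2*r - 8) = (r + 2)*(r + 3)^2*(r - 4)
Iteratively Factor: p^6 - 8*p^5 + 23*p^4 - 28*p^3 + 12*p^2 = (p - 1)*(p^5 - 7*p^4 + 16*p^3 - 12*p^2) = (p - 2)*(p - 1)*(p^4 - 5*p^3 + 6*p^2) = p*(p - 2)*(p - 1)*(p^3 - 5*p^2 + 6*p) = p*(p - 3)*(p - 2)*(p - 1)*(p^2 - 2*p) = p*(p - 3)*(p - 2)^2*(p - 1)*(p)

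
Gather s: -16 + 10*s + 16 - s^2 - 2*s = -s^2 + 8*s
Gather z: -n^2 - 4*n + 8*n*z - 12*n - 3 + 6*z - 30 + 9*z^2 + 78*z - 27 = -n^2 - 16*n + 9*z^2 + z*(8*n + 84) - 60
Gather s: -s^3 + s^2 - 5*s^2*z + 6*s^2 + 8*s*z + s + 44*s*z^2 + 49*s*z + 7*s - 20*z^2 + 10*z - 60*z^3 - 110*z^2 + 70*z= -s^3 + s^2*(7 - 5*z) + s*(44*z^2 + 57*z + 8) - 60*z^3 - 130*z^2 + 80*z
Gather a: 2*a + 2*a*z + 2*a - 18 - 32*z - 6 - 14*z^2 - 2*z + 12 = a*(2*z + 4) - 14*z^2 - 34*z - 12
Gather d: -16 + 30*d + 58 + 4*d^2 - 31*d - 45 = 4*d^2 - d - 3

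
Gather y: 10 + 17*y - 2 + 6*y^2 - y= 6*y^2 + 16*y + 8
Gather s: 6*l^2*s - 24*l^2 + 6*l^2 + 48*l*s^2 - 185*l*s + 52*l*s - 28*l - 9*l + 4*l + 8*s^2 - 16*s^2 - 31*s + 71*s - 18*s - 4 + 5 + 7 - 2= -18*l^2 - 33*l + s^2*(48*l - 8) + s*(6*l^2 - 133*l + 22) + 6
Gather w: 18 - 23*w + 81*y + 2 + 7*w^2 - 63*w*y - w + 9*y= 7*w^2 + w*(-63*y - 24) + 90*y + 20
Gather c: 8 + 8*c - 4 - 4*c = 4*c + 4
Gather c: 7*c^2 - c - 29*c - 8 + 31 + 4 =7*c^2 - 30*c + 27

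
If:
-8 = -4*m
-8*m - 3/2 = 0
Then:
No Solution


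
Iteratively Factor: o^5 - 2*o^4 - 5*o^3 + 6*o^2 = (o - 3)*(o^4 + o^3 - 2*o^2) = o*(o - 3)*(o^3 + o^2 - 2*o) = o*(o - 3)*(o + 2)*(o^2 - o) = o*(o - 3)*(o - 1)*(o + 2)*(o)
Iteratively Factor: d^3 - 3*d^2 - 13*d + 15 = (d - 5)*(d^2 + 2*d - 3) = (d - 5)*(d - 1)*(d + 3)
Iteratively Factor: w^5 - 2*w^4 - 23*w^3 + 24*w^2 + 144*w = (w - 4)*(w^4 + 2*w^3 - 15*w^2 - 36*w) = (w - 4)*(w + 3)*(w^3 - w^2 - 12*w) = (w - 4)^2*(w + 3)*(w^2 + 3*w) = (w - 4)^2*(w + 3)^2*(w)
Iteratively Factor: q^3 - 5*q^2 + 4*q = (q - 1)*(q^2 - 4*q) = q*(q - 1)*(q - 4)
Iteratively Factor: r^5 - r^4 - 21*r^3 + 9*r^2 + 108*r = (r + 3)*(r^4 - 4*r^3 - 9*r^2 + 36*r) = r*(r + 3)*(r^3 - 4*r^2 - 9*r + 36) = r*(r - 4)*(r + 3)*(r^2 - 9) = r*(r - 4)*(r + 3)^2*(r - 3)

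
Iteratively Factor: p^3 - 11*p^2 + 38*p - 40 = (p - 5)*(p^2 - 6*p + 8) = (p - 5)*(p - 2)*(p - 4)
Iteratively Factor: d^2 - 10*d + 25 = (d - 5)*(d - 5)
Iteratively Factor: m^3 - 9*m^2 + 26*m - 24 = (m - 2)*(m^2 - 7*m + 12) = (m - 3)*(m - 2)*(m - 4)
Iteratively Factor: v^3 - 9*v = (v + 3)*(v^2 - 3*v) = (v - 3)*(v + 3)*(v)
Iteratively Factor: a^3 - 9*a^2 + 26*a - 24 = (a - 3)*(a^2 - 6*a + 8) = (a - 3)*(a - 2)*(a - 4)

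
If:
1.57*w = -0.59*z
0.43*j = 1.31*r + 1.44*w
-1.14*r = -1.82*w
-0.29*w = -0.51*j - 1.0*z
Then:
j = 0.00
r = 0.00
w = 0.00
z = 0.00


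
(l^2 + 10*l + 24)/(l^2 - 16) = (l + 6)/(l - 4)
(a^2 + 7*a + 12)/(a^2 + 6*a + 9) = (a + 4)/(a + 3)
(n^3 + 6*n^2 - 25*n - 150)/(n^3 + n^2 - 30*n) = (n + 5)/n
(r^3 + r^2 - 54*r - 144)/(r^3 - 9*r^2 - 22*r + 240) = (r^2 + 9*r + 18)/(r^2 - r - 30)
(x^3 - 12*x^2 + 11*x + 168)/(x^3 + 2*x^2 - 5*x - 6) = (x^2 - 15*x + 56)/(x^2 - x - 2)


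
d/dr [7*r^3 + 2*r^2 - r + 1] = 21*r^2 + 4*r - 1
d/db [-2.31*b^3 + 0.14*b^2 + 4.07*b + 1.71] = -6.93*b^2 + 0.28*b + 4.07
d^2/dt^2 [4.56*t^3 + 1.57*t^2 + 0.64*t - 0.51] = 27.36*t + 3.14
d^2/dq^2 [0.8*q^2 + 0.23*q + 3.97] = 1.60000000000000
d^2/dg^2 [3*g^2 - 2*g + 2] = 6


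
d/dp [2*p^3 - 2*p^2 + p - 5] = 6*p^2 - 4*p + 1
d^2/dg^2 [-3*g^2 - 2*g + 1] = -6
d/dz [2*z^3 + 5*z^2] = 2*z*(3*z + 5)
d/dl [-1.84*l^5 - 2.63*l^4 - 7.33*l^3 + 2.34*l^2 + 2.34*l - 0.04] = -9.2*l^4 - 10.52*l^3 - 21.99*l^2 + 4.68*l + 2.34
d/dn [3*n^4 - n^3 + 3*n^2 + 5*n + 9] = 12*n^3 - 3*n^2 + 6*n + 5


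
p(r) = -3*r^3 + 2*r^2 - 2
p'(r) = -9*r^2 + 4*r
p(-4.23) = 260.85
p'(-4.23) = -177.96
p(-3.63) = 167.85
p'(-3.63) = -133.11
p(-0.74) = 0.31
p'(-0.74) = -7.89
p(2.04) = -19.15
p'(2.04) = -29.29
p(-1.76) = 20.55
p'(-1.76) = -34.92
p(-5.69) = 615.41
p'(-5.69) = -314.14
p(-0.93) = 2.14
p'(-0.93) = -11.50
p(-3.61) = 165.20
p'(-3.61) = -131.73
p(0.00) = -2.00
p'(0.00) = 0.00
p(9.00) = -2027.00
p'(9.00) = -693.00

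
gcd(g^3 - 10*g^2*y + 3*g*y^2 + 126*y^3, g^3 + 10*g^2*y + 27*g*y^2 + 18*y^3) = g + 3*y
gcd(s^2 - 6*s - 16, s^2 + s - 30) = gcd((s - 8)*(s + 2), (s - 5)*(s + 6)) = 1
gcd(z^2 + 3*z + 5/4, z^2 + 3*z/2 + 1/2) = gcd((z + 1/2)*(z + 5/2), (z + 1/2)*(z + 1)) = z + 1/2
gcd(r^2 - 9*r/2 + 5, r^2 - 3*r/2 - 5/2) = r - 5/2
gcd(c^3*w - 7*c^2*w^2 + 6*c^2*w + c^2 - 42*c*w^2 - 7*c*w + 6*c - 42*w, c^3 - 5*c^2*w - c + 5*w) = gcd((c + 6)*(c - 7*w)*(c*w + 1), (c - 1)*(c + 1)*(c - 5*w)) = 1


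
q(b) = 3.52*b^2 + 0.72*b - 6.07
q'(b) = 7.04*b + 0.72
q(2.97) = 27.12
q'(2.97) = 21.63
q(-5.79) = 107.77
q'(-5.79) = -40.04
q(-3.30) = 29.89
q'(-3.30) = -22.51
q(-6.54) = 139.78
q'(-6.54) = -45.32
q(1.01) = -1.75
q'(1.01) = 7.83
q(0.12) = -5.93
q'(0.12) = 1.56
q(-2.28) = 10.59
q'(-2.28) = -15.33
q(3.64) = 43.19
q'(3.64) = 26.35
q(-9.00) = 272.57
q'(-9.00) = -62.64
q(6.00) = 124.97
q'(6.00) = 42.96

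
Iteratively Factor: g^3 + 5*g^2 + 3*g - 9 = (g + 3)*(g^2 + 2*g - 3) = (g - 1)*(g + 3)*(g + 3)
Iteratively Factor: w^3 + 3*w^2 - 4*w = (w)*(w^2 + 3*w - 4) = w*(w + 4)*(w - 1)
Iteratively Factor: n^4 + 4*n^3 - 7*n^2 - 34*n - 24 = (n + 1)*(n^3 + 3*n^2 - 10*n - 24) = (n + 1)*(n + 2)*(n^2 + n - 12) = (n - 3)*(n + 1)*(n + 2)*(n + 4)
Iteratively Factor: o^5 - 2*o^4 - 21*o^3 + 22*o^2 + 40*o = (o)*(o^4 - 2*o^3 - 21*o^2 + 22*o + 40) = o*(o + 1)*(o^3 - 3*o^2 - 18*o + 40) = o*(o + 1)*(o + 4)*(o^2 - 7*o + 10) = o*(o - 2)*(o + 1)*(o + 4)*(o - 5)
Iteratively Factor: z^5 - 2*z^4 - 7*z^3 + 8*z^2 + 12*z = (z - 2)*(z^4 - 7*z^2 - 6*z) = z*(z - 2)*(z^3 - 7*z - 6) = z*(z - 2)*(z + 1)*(z^2 - z - 6) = z*(z - 3)*(z - 2)*(z + 1)*(z + 2)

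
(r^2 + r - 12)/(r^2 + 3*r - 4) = (r - 3)/(r - 1)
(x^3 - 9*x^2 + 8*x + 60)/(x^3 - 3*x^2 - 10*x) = (x - 6)/x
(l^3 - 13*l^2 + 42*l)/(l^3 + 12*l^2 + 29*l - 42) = l*(l^2 - 13*l + 42)/(l^3 + 12*l^2 + 29*l - 42)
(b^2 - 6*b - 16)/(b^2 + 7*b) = (b^2 - 6*b - 16)/(b*(b + 7))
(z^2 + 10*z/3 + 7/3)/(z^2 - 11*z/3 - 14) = (z + 1)/(z - 6)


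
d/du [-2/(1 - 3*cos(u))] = 6*sin(u)/(3*cos(u) - 1)^2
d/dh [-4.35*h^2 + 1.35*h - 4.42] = 1.35 - 8.7*h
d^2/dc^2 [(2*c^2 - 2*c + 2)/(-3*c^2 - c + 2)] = 12*(4*c^3 - 15*c^2 + 3*c - 3)/(27*c^6 + 27*c^5 - 45*c^4 - 35*c^3 + 30*c^2 + 12*c - 8)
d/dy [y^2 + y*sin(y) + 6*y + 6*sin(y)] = y*cos(y) + 2*y + sin(y) + 6*cos(y) + 6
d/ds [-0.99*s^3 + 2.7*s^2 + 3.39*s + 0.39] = -2.97*s^2 + 5.4*s + 3.39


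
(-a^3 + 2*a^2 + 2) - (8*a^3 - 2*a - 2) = -9*a^3 + 2*a^2 + 2*a + 4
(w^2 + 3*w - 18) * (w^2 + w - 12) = w^4 + 4*w^3 - 27*w^2 - 54*w + 216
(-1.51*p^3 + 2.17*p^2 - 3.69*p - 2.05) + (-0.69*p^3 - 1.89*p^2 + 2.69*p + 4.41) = -2.2*p^3 + 0.28*p^2 - 1.0*p + 2.36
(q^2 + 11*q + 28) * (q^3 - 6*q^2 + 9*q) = q^5 + 5*q^4 - 29*q^3 - 69*q^2 + 252*q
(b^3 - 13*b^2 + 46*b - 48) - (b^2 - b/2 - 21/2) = b^3 - 14*b^2 + 93*b/2 - 75/2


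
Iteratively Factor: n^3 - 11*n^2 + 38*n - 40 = (n - 4)*(n^2 - 7*n + 10) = (n - 5)*(n - 4)*(n - 2)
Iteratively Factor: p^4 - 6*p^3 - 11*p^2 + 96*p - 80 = (p - 1)*(p^3 - 5*p^2 - 16*p + 80) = (p - 1)*(p + 4)*(p^2 - 9*p + 20) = (p - 4)*(p - 1)*(p + 4)*(p - 5)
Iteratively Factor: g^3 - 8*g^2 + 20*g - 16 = (g - 2)*(g^2 - 6*g + 8) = (g - 4)*(g - 2)*(g - 2)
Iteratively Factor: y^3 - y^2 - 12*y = (y + 3)*(y^2 - 4*y) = (y - 4)*(y + 3)*(y)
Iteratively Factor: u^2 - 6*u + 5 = (u - 1)*(u - 5)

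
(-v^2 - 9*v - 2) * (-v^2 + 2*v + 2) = v^4 + 7*v^3 - 18*v^2 - 22*v - 4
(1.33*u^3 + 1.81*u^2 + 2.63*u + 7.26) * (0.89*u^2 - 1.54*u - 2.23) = 1.1837*u^5 - 0.4373*u^4 - 3.4126*u^3 - 1.6251*u^2 - 17.0453*u - 16.1898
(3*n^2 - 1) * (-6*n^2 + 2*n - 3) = -18*n^4 + 6*n^3 - 3*n^2 - 2*n + 3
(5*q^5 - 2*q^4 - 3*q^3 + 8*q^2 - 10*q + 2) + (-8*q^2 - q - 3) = 5*q^5 - 2*q^4 - 3*q^3 - 11*q - 1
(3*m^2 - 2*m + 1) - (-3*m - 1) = 3*m^2 + m + 2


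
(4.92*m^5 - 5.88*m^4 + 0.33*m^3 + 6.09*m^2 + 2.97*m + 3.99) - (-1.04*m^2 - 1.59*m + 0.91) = 4.92*m^5 - 5.88*m^4 + 0.33*m^3 + 7.13*m^2 + 4.56*m + 3.08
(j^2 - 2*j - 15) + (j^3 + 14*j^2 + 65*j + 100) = j^3 + 15*j^2 + 63*j + 85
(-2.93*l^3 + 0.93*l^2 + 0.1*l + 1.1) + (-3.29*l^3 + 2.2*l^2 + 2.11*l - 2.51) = -6.22*l^3 + 3.13*l^2 + 2.21*l - 1.41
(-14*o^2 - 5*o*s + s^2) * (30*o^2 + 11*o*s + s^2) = -420*o^4 - 304*o^3*s - 39*o^2*s^2 + 6*o*s^3 + s^4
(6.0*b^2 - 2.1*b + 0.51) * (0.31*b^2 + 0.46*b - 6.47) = 1.86*b^4 + 2.109*b^3 - 39.6279*b^2 + 13.8216*b - 3.2997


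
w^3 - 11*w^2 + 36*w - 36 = (w - 6)*(w - 3)*(w - 2)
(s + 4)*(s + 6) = s^2 + 10*s + 24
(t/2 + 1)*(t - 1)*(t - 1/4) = t^3/2 + 3*t^2/8 - 9*t/8 + 1/4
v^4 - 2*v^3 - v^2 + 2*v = v*(v - 2)*(v - 1)*(v + 1)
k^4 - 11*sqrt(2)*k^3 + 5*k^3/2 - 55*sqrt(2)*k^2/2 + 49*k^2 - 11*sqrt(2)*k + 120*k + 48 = (k + 1/2)*(k + 2)*(k - 8*sqrt(2))*(k - 3*sqrt(2))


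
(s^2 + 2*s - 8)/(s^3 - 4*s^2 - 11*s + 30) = (s + 4)/(s^2 - 2*s - 15)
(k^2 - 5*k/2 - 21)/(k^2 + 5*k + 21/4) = 2*(k - 6)/(2*k + 3)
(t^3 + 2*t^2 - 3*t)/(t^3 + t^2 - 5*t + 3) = t/(t - 1)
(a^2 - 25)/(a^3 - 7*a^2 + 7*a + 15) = (a + 5)/(a^2 - 2*a - 3)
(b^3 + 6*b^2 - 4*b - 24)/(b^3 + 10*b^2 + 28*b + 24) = (b - 2)/(b + 2)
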